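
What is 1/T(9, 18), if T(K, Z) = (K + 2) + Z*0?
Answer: 1/11 ≈ 0.090909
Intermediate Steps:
T(K, Z) = 2 + K (T(K, Z) = (2 + K) + 0 = 2 + K)
1/T(9, 18) = 1/(2 + 9) = 1/11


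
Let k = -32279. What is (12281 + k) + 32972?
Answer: 12974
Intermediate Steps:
(12281 + k) + 32972 = (12281 - 32279) + 32972 = -19998 + 32972 = 12974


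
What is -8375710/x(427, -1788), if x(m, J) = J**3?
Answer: 4187855/2858067936 ≈ 0.0014653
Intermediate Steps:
-8375710/x(427, -1788) = -8375710/((-1788)**3) = -8375710/(-5716135872) = -8375710*(-1/5716135872) = 4187855/2858067936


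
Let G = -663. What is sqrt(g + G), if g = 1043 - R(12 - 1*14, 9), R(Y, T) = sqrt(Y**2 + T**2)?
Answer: sqrt(380 - sqrt(85)) ≈ 19.256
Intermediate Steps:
R(Y, T) = sqrt(T**2 + Y**2)
g = 1043 - sqrt(85) (g = 1043 - sqrt(9**2 + (12 - 1*14)**2) = 1043 - sqrt(81 + (12 - 14)**2) = 1043 - sqrt(81 + (-2)**2) = 1043 - sqrt(81 + 4) = 1043 - sqrt(85) ≈ 1033.8)
sqrt(g + G) = sqrt((1043 - sqrt(85)) - 663) = sqrt(380 - sqrt(85))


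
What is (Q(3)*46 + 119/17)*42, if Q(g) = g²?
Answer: 17682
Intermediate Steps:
(Q(3)*46 + 119/17)*42 = (3²*46 + 119/17)*42 = (9*46 + 119*(1/17))*42 = (414 + 7)*42 = 421*42 = 17682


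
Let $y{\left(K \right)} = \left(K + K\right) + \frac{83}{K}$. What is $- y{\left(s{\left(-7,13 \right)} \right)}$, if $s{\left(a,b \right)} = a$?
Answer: $\frac{181}{7} \approx 25.857$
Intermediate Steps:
$y{\left(K \right)} = 2 K + \frac{83}{K}$
$- y{\left(s{\left(-7,13 \right)} \right)} = - (2 \left(-7\right) + \frac{83}{-7}) = - (-14 + 83 \left(- \frac{1}{7}\right)) = - (-14 - \frac{83}{7}) = \left(-1\right) \left(- \frac{181}{7}\right) = \frac{181}{7}$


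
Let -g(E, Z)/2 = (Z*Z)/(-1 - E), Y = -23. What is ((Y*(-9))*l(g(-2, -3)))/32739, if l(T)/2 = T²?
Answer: 44712/10913 ≈ 4.0971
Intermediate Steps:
g(E, Z) = -2*Z²/(-1 - E) (g(E, Z) = -2*Z*Z/(-1 - E) = -2*Z²/(-1 - E))
l(T) = 2*T²
((Y*(-9))*l(g(-2, -3)))/32739 = ((-23*(-9))*(2*(2*(-3)²/(1 - 2))²))/32739 = (207*(2*(2*9/(-1))²))*(1/32739) = (207*(2*(2*9*(-1))²))*(1/32739) = (207*(2*(-18)²))*(1/32739) = (207*(2*324))*(1/32739) = (207*648)*(1/32739) = 134136*(1/32739) = 44712/10913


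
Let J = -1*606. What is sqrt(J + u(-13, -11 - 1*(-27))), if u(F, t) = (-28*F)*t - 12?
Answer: sqrt(5206) ≈ 72.153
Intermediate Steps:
u(F, t) = -12 - 28*F*t (u(F, t) = -28*F*t - 12 = -12 - 28*F*t)
J = -606
sqrt(J + u(-13, -11 - 1*(-27))) = sqrt(-606 + (-12 - 28*(-13)*(-11 - 1*(-27)))) = sqrt(-606 + (-12 - 28*(-13)*(-11 + 27))) = sqrt(-606 + (-12 - 28*(-13)*16)) = sqrt(-606 + (-12 + 5824)) = sqrt(-606 + 5812) = sqrt(5206)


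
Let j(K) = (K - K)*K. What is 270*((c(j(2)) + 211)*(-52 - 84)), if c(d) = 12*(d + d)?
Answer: -7747920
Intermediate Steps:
j(K) = 0 (j(K) = 0*K = 0)
c(d) = 24*d (c(d) = 12*(2*d) = 24*d)
270*((c(j(2)) + 211)*(-52 - 84)) = 270*((24*0 + 211)*(-52 - 84)) = 270*((0 + 211)*(-136)) = 270*(211*(-136)) = 270*(-28696) = -7747920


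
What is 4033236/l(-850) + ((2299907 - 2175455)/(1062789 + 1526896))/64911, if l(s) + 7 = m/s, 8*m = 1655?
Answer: -307352344076479112316/551981224312595 ≈ -5.5682e+5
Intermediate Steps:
m = 1655/8 (m = (⅛)*1655 = 1655/8 ≈ 206.88)
l(s) = -7 + 1655/(8*s)
4033236/l(-850) + ((2299907 - 2175455)/(1062789 + 1526896))/64911 = 4033236/(-7 + (1655/8)/(-850)) + ((2299907 - 2175455)/(1062789 + 1526896))/64911 = 4033236/(-7 + (1655/8)*(-1/850)) + (124452/2589685)*(1/64911) = 4033236/(-7 - 331/1360) + (124452*(1/2589685))*(1/64911) = 4033236/(-9851/1360) + (124452/2589685)*(1/64911) = 4033236*(-1360/9851) + 41484/56033014345 = -5485200960/9851 + 41484/56033014345 = -307352344076479112316/551981224312595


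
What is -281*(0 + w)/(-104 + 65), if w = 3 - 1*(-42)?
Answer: 4215/13 ≈ 324.23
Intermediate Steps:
w = 45 (w = 3 + 42 = 45)
-281*(0 + w)/(-104 + 65) = -281*(0 + 45)/(-104 + 65) = -12645/(-39) = -12645*(-1)/39 = -281*(-15/13) = 4215/13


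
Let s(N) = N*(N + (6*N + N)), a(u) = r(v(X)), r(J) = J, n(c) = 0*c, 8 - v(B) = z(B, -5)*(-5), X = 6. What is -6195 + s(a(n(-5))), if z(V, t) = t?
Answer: -3883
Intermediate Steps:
v(B) = -17 (v(B) = 8 - (-5)*(-5) = 8 - 1*25 = 8 - 25 = -17)
n(c) = 0
a(u) = -17
s(N) = 8*N**2 (s(N) = N*(N + 7*N) = N*(8*N) = 8*N**2)
-6195 + s(a(n(-5))) = -6195 + 8*(-17)**2 = -6195 + 8*289 = -6195 + 2312 = -3883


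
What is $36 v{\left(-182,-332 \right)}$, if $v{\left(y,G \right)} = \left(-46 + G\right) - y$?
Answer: $-7056$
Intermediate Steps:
$v{\left(y,G \right)} = -46 + G - y$
$36 v{\left(-182,-332 \right)} = 36 \left(-46 - 332 - -182\right) = 36 \left(-46 - 332 + 182\right) = 36 \left(-196\right) = -7056$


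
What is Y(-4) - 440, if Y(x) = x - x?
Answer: -440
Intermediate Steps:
Y(x) = 0
Y(-4) - 440 = 0 - 440 = -440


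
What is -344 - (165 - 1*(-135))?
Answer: -644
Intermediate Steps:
-344 - (165 - 1*(-135)) = -344 - (165 + 135) = -344 - 1*300 = -344 - 300 = -644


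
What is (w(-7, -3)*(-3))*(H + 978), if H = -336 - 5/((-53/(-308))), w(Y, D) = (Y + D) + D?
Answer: 1266954/53 ≈ 23905.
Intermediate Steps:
w(Y, D) = Y + 2*D (w(Y, D) = (D + Y) + D = Y + 2*D)
H = -19348/53 (H = -336 - 5/((-53*(-1/308))) = -336 - 5/53/308 = -336 - 5*308/53 = -336 - 1*1540/53 = -336 - 1540/53 = -19348/53 ≈ -365.06)
(w(-7, -3)*(-3))*(H + 978) = ((-7 + 2*(-3))*(-3))*(-19348/53 + 978) = ((-7 - 6)*(-3))*(32486/53) = -13*(-3)*(32486/53) = 39*(32486/53) = 1266954/53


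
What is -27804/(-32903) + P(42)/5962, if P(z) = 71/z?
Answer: 6964568929/8239042812 ≈ 0.84531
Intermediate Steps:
-27804/(-32903) + P(42)/5962 = -27804/(-32903) + (71/42)/5962 = -27804*(-1/32903) + (71*(1/42))*(1/5962) = 27804/32903 + (71/42)*(1/5962) = 27804/32903 + 71/250404 = 6964568929/8239042812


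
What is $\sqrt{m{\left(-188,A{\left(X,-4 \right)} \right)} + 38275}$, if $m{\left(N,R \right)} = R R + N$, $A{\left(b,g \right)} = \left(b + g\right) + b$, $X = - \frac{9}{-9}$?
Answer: $\sqrt{38091} \approx 195.17$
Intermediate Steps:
$X = 1$ ($X = \left(-9\right) \left(- \frac{1}{9}\right) = 1$)
$A{\left(b,g \right)} = g + 2 b$
$m{\left(N,R \right)} = N + R^{2}$ ($m{\left(N,R \right)} = R^{2} + N = N + R^{2}$)
$\sqrt{m{\left(-188,A{\left(X,-4 \right)} \right)} + 38275} = \sqrt{\left(-188 + \left(-4 + 2 \cdot 1\right)^{2}\right) + 38275} = \sqrt{\left(-188 + \left(-4 + 2\right)^{2}\right) + 38275} = \sqrt{\left(-188 + \left(-2\right)^{2}\right) + 38275} = \sqrt{\left(-188 + 4\right) + 38275} = \sqrt{-184 + 38275} = \sqrt{38091}$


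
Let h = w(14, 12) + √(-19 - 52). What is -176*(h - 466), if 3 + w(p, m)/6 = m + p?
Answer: 57728 - 176*I*√71 ≈ 57728.0 - 1483.0*I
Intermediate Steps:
w(p, m) = -18 + 6*m + 6*p (w(p, m) = -18 + 6*(m + p) = -18 + (6*m + 6*p) = -18 + 6*m + 6*p)
h = 138 + I*√71 (h = (-18 + 6*12 + 6*14) + √(-19 - 52) = (-18 + 72 + 84) + √(-71) = 138 + I*√71 ≈ 138.0 + 8.4261*I)
-176*(h - 466) = -176*((138 + I*√71) - 466) = -176*(-328 + I*√71) = 57728 - 176*I*√71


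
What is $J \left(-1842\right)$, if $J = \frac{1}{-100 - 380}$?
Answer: $\frac{307}{80} \approx 3.8375$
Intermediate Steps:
$J = - \frac{1}{480}$ ($J = \frac{1}{-480} = - \frac{1}{480} \approx -0.0020833$)
$J \left(-1842\right) = \left(- \frac{1}{480}\right) \left(-1842\right) = \frac{307}{80}$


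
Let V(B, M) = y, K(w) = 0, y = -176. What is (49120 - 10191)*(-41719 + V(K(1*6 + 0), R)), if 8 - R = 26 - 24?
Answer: -1630930455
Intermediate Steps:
R = 6 (R = 8 - (26 - 24) = 8 - 1*2 = 8 - 2 = 6)
V(B, M) = -176
(49120 - 10191)*(-41719 + V(K(1*6 + 0), R)) = (49120 - 10191)*(-41719 - 176) = 38929*(-41895) = -1630930455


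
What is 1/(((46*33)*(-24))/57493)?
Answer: -57493/36432 ≈ -1.5781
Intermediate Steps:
1/(((46*33)*(-24))/57493) = 1/((1518*(-24))*(1/57493)) = 1/(-36432*1/57493) = 1/(-36432/57493) = -57493/36432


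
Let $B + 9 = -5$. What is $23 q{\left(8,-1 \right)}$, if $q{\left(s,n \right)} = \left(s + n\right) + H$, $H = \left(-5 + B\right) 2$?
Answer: $-713$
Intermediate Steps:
$B = -14$ ($B = -9 - 5 = -14$)
$H = -38$ ($H = \left(-5 - 14\right) 2 = \left(-19\right) 2 = -38$)
$q{\left(s,n \right)} = -38 + n + s$ ($q{\left(s,n \right)} = \left(s + n\right) - 38 = \left(n + s\right) - 38 = -38 + n + s$)
$23 q{\left(8,-1 \right)} = 23 \left(-38 - 1 + 8\right) = 23 \left(-31\right) = -713$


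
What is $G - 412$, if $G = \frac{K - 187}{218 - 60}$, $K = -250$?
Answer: $- \frac{65533}{158} \approx -414.77$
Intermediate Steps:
$G = - \frac{437}{158}$ ($G = \frac{-250 - 187}{218 - 60} = - \frac{437}{158} \approx -2.7658$)
$G - 412 = - \frac{437}{158} - 412 = - \frac{65533}{158}$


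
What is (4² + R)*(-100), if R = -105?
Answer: 8900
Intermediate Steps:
(4² + R)*(-100) = (4² - 105)*(-100) = (16 - 105)*(-100) = -89*(-100) = 8900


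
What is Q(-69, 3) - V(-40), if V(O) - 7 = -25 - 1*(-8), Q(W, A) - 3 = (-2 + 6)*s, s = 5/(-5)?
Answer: 9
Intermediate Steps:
s = -1 (s = 5*(-1/5) = -1)
Q(W, A) = -1 (Q(W, A) = 3 + (-2 + 6)*(-1) = 3 + 4*(-1) = 3 - 4 = -1)
V(O) = -10 (V(O) = 7 + (-25 - 1*(-8)) = 7 + (-25 + 8) = 7 - 17 = -10)
Q(-69, 3) - V(-40) = -1 - 1*(-10) = -1 + 10 = 9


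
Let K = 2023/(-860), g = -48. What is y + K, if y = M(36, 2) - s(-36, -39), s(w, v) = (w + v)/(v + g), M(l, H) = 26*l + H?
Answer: 23313553/24940 ≈ 934.79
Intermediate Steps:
M(l, H) = H + 26*l
s(w, v) = (v + w)/(-48 + v) (s(w, v) = (w + v)/(v - 48) = (v + w)/(-48 + v))
K = -2023/860 (K = 2023*(-1/860) = -2023/860 ≈ -2.3523)
y = 27177/29 (y = (2 + 26*36) - (-39 - 36)/(-48 - 39) = (2 + 936) - (-75)/(-87) = 938 - (-1)*(-75)/87 = 938 - 1*25/29 = 938 - 25/29 = 27177/29 ≈ 937.14)
y + K = 27177/29 - 2023/860 = 23313553/24940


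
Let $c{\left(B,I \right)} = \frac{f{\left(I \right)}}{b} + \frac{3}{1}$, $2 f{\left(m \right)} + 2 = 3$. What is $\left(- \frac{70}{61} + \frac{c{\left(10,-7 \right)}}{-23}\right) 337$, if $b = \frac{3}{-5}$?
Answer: $- \frac{3522661}{8418} \approx -418.47$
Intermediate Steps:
$f{\left(m \right)} = \frac{1}{2}$ ($f{\left(m \right)} = -1 + \frac{1}{2} \cdot 3 = -1 + \frac{3}{2} = \frac{1}{2}$)
$b = - \frac{3}{5}$ ($b = 3 \left(- \frac{1}{5}\right) = - \frac{3}{5} \approx -0.6$)
$c{\left(B,I \right)} = \frac{13}{6}$ ($c{\left(B,I \right)} = \frac{1}{2 \left(- \frac{3}{5}\right)} + \frac{3}{1} = \frac{1}{2} \left(- \frac{5}{3}\right) + 3 \cdot 1 = - \frac{5}{6} + 3 = \frac{13}{6}$)
$\left(- \frac{70}{61} + \frac{c{\left(10,-7 \right)}}{-23}\right) 337 = \left(- \frac{70}{61} + \frac{13}{6 \left(-23\right)}\right) 337 = \left(\left(-70\right) \frac{1}{61} + \frac{13}{6} \left(- \frac{1}{23}\right)\right) 337 = \left(- \frac{70}{61} - \frac{13}{138}\right) 337 = \left(- \frac{10453}{8418}\right) 337 = - \frac{3522661}{8418}$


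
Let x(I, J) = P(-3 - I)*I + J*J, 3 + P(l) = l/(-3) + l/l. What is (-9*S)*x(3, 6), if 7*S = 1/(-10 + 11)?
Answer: -324/7 ≈ -46.286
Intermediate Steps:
S = ⅐ (S = 1/(7*(-10 + 11)) = (⅐)/1 = (⅐)*1 = ⅐ ≈ 0.14286)
P(l) = -2 - l/3 (P(l) = -3 + (l/(-3) + l/l) = -3 + (l*(-⅓) + 1) = -3 + (-l/3 + 1) = -3 + (1 - l/3) = -2 - l/3)
x(I, J) = J² + I*(-1 + I/3) (x(I, J) = (-2 - (-3 - I)/3)*I + J*J = (-2 + (1 + I/3))*I + J² = (-1 + I/3)*I + J² = I*(-1 + I/3) + J² = J² + I*(-1 + I/3))
(-9*S)*x(3, 6) = (-9*⅐)*(6² - 1*3 + (⅓)*3²) = -9*(36 - 3 + (⅓)*9)/7 = -9*(36 - 3 + 3)/7 = -9/7*36 = -324/7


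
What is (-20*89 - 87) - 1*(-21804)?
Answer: 19937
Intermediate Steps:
(-20*89 - 87) - 1*(-21804) = (-1780 - 87) + 21804 = -1867 + 21804 = 19937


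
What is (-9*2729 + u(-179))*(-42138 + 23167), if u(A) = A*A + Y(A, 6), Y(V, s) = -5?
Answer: -141808225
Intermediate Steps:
u(A) = -5 + A**2 (u(A) = A*A - 5 = A**2 - 5 = -5 + A**2)
(-9*2729 + u(-179))*(-42138 + 23167) = (-9*2729 + (-5 + (-179)**2))*(-42138 + 23167) = (-24561 + (-5 + 32041))*(-18971) = (-24561 + 32036)*(-18971) = 7475*(-18971) = -141808225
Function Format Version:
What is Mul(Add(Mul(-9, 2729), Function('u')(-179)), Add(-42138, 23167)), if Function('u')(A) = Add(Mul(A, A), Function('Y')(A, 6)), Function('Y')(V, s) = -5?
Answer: -141808225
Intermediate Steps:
Function('u')(A) = Add(-5, Pow(A, 2)) (Function('u')(A) = Add(Mul(A, A), -5) = Add(Pow(A, 2), -5) = Add(-5, Pow(A, 2)))
Mul(Add(Mul(-9, 2729), Function('u')(-179)), Add(-42138, 23167)) = Mul(Add(Mul(-9, 2729), Add(-5, Pow(-179, 2))), Add(-42138, 23167)) = Mul(Add(-24561, Add(-5, 32041)), -18971) = Mul(Add(-24561, 32036), -18971) = Mul(7475, -18971) = -141808225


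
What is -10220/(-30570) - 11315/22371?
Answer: -1302977/7598683 ≈ -0.17147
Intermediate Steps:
-10220/(-30570) - 11315/22371 = -10220*(-1/30570) - 11315*1/22371 = 1022/3057 - 11315/22371 = -1302977/7598683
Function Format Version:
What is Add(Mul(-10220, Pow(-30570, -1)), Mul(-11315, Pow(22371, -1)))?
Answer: Rational(-1302977, 7598683) ≈ -0.17147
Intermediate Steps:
Add(Mul(-10220, Pow(-30570, -1)), Mul(-11315, Pow(22371, -1))) = Add(Mul(-10220, Rational(-1, 30570)), Mul(-11315, Rational(1, 22371))) = Add(Rational(1022, 3057), Rational(-11315, 22371)) = Rational(-1302977, 7598683)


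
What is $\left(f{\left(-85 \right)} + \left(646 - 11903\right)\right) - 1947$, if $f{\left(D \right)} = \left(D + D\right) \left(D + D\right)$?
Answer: $15696$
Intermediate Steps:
$f{\left(D \right)} = 4 D^{2}$ ($f{\left(D \right)} = 2 D 2 D = 4 D^{2}$)
$\left(f{\left(-85 \right)} + \left(646 - 11903\right)\right) - 1947 = \left(4 \left(-85\right)^{2} + \left(646 - 11903\right)\right) - 1947 = \left(4 \cdot 7225 - 11257\right) - 1947 = \left(28900 - 11257\right) - 1947 = 17643 - 1947 = 15696$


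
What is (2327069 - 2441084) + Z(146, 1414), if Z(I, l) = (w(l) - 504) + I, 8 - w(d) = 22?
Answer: -114387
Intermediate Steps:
w(d) = -14 (w(d) = 8 - 1*22 = 8 - 22 = -14)
Z(I, l) = -518 + I (Z(I, l) = (-14 - 504) + I = -518 + I)
(2327069 - 2441084) + Z(146, 1414) = (2327069 - 2441084) + (-518 + 146) = -114015 - 372 = -114387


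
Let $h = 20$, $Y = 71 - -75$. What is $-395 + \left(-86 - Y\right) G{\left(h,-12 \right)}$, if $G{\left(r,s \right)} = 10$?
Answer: $-2715$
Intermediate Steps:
$Y = 146$ ($Y = 71 + 75 = 146$)
$-395 + \left(-86 - Y\right) G{\left(h,-12 \right)} = -395 + \left(-86 - 146\right) 10 = -395 - 2320 = -2715$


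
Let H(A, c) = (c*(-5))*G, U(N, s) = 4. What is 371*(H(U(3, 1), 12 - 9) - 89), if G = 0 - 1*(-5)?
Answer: -60844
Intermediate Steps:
G = 5 (G = 0 + 5 = 5)
H(A, c) = -25*c (H(A, c) = (c*(-5))*5 = -5*c*5 = -25*c)
371*(H(U(3, 1), 12 - 9) - 89) = 371*(-25*(12 - 9) - 89) = 371*(-25*3 - 89) = 371*(-75 - 89) = 371*(-164) = -60844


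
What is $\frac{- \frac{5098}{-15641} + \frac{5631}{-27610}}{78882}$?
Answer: $\frac{52681309}{34065034724820} \approx 1.5465 \cdot 10^{-6}$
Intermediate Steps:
$\frac{- \frac{5098}{-15641} + \frac{5631}{-27610}}{78882} = \left(\left(-5098\right) \left(- \frac{1}{15641}\right) + 5631 \left(- \frac{1}{27610}\right)\right) \frac{1}{78882} = \left(\frac{5098}{15641} - \frac{5631}{27610}\right) \frac{1}{78882} = \frac{52681309}{431848010} \cdot \frac{1}{78882} = \frac{52681309}{34065034724820}$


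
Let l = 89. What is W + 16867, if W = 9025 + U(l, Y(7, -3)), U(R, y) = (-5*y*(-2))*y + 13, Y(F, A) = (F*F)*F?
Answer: 1202395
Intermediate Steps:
Y(F, A) = F³ (Y(F, A) = F²*F = F³)
U(R, y) = 13 + 10*y² (U(R, y) = (10*y)*y + 13 = 10*y² + 13 = 13 + 10*y²)
W = 1185528 (W = 9025 + (13 + 10*(7³)²) = 9025 + (13 + 10*343²) = 9025 + (13 + 10*117649) = 9025 + (13 + 1176490) = 9025 + 1176503 = 1185528)
W + 16867 = 1185528 + 16867 = 1202395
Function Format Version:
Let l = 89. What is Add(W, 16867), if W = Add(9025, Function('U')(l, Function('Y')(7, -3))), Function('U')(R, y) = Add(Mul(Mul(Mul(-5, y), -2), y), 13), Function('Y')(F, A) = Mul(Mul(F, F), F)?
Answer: 1202395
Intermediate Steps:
Function('Y')(F, A) = Pow(F, 3) (Function('Y')(F, A) = Mul(Pow(F, 2), F) = Pow(F, 3))
Function('U')(R, y) = Add(13, Mul(10, Pow(y, 2))) (Function('U')(R, y) = Add(Mul(Mul(10, y), y), 13) = Add(Mul(10, Pow(y, 2)), 13) = Add(13, Mul(10, Pow(y, 2))))
W = 1185528 (W = Add(9025, Add(13, Mul(10, Pow(Pow(7, 3), 2)))) = Add(9025, Add(13, Mul(10, Pow(343, 2)))) = Add(9025, Add(13, Mul(10, 117649))) = Add(9025, Add(13, 1176490)) = Add(9025, 1176503) = 1185528)
Add(W, 16867) = Add(1185528, 16867) = 1202395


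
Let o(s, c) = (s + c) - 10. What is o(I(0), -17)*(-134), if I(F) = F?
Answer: 3618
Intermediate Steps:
o(s, c) = -10 + c + s (o(s, c) = (c + s) - 10 = -10 + c + s)
o(I(0), -17)*(-134) = (-10 - 17 + 0)*(-134) = -27*(-134) = 3618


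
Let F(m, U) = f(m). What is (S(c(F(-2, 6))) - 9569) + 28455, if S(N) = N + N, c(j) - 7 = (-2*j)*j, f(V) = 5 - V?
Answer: 18704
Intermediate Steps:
F(m, U) = 5 - m
c(j) = 7 - 2*j² (c(j) = 7 + (-2*j)*j = 7 - 2*j²)
S(N) = 2*N
(S(c(F(-2, 6))) - 9569) + 28455 = (2*(7 - 2*(5 - 1*(-2))²) - 9569) + 28455 = (2*(7 - 2*(5 + 2)²) - 9569) + 28455 = (2*(7 - 2*7²) - 9569) + 28455 = (2*(7 - 2*49) - 9569) + 28455 = (2*(7 - 98) - 9569) + 28455 = (2*(-91) - 9569) + 28455 = (-182 - 9569) + 28455 = -9751 + 28455 = 18704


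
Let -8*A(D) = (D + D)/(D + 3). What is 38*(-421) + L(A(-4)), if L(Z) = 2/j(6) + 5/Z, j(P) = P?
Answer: -48008/3 ≈ -16003.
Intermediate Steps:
A(D) = -D/(4*(3 + D)) (A(D) = -(D + D)/(8*(D + 3)) = -2*D/(8*(3 + D)) = -D/(4*(3 + D)))
L(Z) = ⅓ + 5/Z (L(Z) = 2/6 + 5/Z = 2*(⅙) + 5/Z = ⅓ + 5/Z)
38*(-421) + L(A(-4)) = 38*(-421) + (15 - 1*(-4)/(12 + 4*(-4)))/(3*((-1*(-4)/(12 + 4*(-4))))) = -15998 + (15 - 1*(-4)/(12 - 16))/(3*((-1*(-4)/(12 - 16)))) = -15998 + (15 - 1*(-4)/(-4))/(3*((-1*(-4)/(-4)))) = -15998 + (15 - 1*(-4)*(-¼))/(3*((-1*(-4)*(-¼)))) = -15998 + (⅓)*(15 - 1)/(-1) = -15998 + (⅓)*(-1)*14 = -15998 - 14/3 = -48008/3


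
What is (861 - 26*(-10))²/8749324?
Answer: 1256641/8749324 ≈ 0.14363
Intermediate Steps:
(861 - 26*(-10))²/8749324 = (861 + 260)²*(1/8749324) = 1121²*(1/8749324) = 1256641*(1/8749324) = 1256641/8749324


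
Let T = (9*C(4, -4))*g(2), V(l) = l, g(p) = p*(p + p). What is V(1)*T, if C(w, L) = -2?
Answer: -144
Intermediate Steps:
g(p) = 2*p**2 (g(p) = p*(2*p) = 2*p**2)
T = -144 (T = (9*(-2))*(2*2**2) = -36*4 = -18*8 = -144)
V(1)*T = 1*(-144) = -144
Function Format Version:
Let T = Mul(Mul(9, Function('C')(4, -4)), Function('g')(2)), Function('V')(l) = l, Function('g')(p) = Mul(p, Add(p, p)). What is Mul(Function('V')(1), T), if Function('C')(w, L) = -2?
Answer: -144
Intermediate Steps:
Function('g')(p) = Mul(2, Pow(p, 2)) (Function('g')(p) = Mul(p, Mul(2, p)) = Mul(2, Pow(p, 2)))
T = -144 (T = Mul(Mul(9, -2), Mul(2, Pow(2, 2))) = Mul(-18, Mul(2, 4)) = Mul(-18, 8) = -144)
Mul(Function('V')(1), T) = Mul(1, -144) = -144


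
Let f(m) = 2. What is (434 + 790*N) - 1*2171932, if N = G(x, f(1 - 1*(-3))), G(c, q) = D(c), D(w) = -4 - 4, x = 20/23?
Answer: -2177818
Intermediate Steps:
x = 20/23 (x = 20*(1/23) = 20/23 ≈ 0.86957)
D(w) = -8
G(c, q) = -8
N = -8
(434 + 790*N) - 1*2171932 = (434 + 790*(-8)) - 1*2171932 = (434 - 6320) - 2171932 = -5886 - 2171932 = -2177818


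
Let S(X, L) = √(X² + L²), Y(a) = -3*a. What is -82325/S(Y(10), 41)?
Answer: -925*√2581/29 ≈ -1620.5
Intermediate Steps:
S(X, L) = √(L² + X²)
-82325/S(Y(10), 41) = -82325/(√(41² + (-3*10)²)) = -82325/(√(1681 + (-30)²)) = -82325/(√(1681 + 900)) = -82325/(√2581) = -82325*√2581/2581 = -925*√2581/29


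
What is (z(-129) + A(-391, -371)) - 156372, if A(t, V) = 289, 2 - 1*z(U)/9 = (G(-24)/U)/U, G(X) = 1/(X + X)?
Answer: -13851080879/88752 ≈ -1.5607e+5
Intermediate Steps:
G(X) = 1/(2*X)
z(U) = 18 + 3/(16*U²) (z(U) = 18 - 9*((½)/(-24))/U/U = 18 - 9*((½)*(-1/24))/U/U = 18 - 9*(-1/(48*U))/U = 18 - (-3)/(16*U²) = 18 + 3/(16*U²))
(z(-129) + A(-391, -371)) - 156372 = ((18 + (3/16)/(-129)²) + 289) - 156372 = ((18 + (3/16)*(1/16641)) + 289) - 156372 = ((18 + 1/88752) + 289) - 156372 = (1597537/88752 + 289) - 156372 = 27246865/88752 - 156372 = -13851080879/88752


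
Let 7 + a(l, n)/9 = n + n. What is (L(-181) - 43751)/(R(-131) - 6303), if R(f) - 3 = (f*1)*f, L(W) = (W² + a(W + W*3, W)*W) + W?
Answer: 589930/10861 ≈ 54.316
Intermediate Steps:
a(l, n) = -63 + 18*n (a(l, n) = -63 + 9*(n + n) = -63 + 9*(2*n) = -63 + 18*n)
L(W) = W + W² + W*(-63 + 18*W) (L(W) = (W² + (-63 + 18*W)*W) + W = (W² + W*(-63 + 18*W)) + W = W + W² + W*(-63 + 18*W))
R(f) = 3 + f² (R(f) = 3 + (f*1)*f = 3 + f*f = 3 + f²)
(L(-181) - 43751)/(R(-131) - 6303) = (-181*(-62 + 19*(-181)) - 43751)/((3 + (-131)²) - 6303) = (-181*(-62 - 3439) - 43751)/((3 + 17161) - 6303) = (-181*(-3501) - 43751)/(17164 - 6303) = (633681 - 43751)/10861 = 589930*(1/10861) = 589930/10861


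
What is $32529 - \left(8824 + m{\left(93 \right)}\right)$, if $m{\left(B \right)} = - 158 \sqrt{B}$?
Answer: $23705 + 158 \sqrt{93} \approx 25229.0$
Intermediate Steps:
$32529 - \left(8824 + m{\left(93 \right)}\right) = 32529 - \left(8824 - 158 \sqrt{93}\right) = 23705 + 158 \sqrt{93}$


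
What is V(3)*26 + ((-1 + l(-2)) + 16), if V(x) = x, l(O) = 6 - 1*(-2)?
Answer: 101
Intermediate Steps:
l(O) = 8 (l(O) = 6 + 2 = 8)
V(3)*26 + ((-1 + l(-2)) + 16) = 3*26 + ((-1 + 8) + 16) = 78 + (7 + 16) = 78 + 23 = 101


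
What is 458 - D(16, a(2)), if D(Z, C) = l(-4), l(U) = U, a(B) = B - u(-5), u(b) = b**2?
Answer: 462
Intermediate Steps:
a(B) = -25 + B (a(B) = B - 1*(-5)**2 = B - 1*25 = B - 25 = -25 + B)
D(Z, C) = -4
458 - D(16, a(2)) = 458 - 1*(-4) = 458 + 4 = 462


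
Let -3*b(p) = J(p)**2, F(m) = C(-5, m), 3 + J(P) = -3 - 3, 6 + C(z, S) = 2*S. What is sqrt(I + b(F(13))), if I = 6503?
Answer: 2*sqrt(1619) ≈ 80.474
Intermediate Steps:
C(z, S) = -6 + 2*S
J(P) = -9 (J(P) = -3 + (-3 - 3) = -3 - 6 = -9)
F(m) = -6 + 2*m
b(p) = -27 (b(p) = -1/3*(-9)**2 = -1/3*81 = -27)
sqrt(I + b(F(13))) = sqrt(6503 - 27) = sqrt(6476) = 2*sqrt(1619)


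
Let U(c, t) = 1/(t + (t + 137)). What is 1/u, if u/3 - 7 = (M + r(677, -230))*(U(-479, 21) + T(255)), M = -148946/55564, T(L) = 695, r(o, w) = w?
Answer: -2486489/1206250500528 ≈ -2.0613e-6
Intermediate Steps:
U(c, t) = 1/(137 + 2*t) (U(c, t) = 1/(t + (137 + t)) = 1/(137 + 2*t))
M = -74473/27782 (M = -148946*1/55564 = -74473/27782 ≈ -2.6806)
u = -1206250500528/2486489 (u = 21 + 3*((-74473/27782 - 230)*(1/(137 + 2*21) + 695)) = 21 + 3*(-6464333*(1/(137 + 42) + 695)/27782) = 21 + 3*(-6464333*(1/179 + 695)/27782) = 21 + 3*(-6464333/27782*124406/179) = 21 + 3*(-402100905599/2486489) = 21 - 1206302716797/2486489 = -1206250500528/2486489 ≈ -4.8512e+5)
1/u = 1/(-1206250500528/2486489) = -2486489/1206250500528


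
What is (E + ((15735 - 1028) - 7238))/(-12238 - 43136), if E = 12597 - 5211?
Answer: -14855/55374 ≈ -0.26827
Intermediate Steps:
E = 7386
(E + ((15735 - 1028) - 7238))/(-12238 - 43136) = (7386 + ((15735 - 1028) - 7238))/(-12238 - 43136) = (7386 + (14707 - 7238))/(-55374) = (7386 + 7469)*(-1/55374) = 14855*(-1/55374) = -14855/55374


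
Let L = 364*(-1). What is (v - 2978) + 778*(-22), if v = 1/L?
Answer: -7314217/364 ≈ -20094.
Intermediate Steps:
L = -364
v = -1/364 (v = 1/(-364) = -1/364 ≈ -0.0027473)
(v - 2978) + 778*(-22) = (-1/364 - 2978) + 778*(-22) = -1083993/364 - 17116 = -7314217/364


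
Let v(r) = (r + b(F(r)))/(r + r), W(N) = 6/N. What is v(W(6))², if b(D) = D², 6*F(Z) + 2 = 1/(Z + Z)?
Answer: 289/1024 ≈ 0.28223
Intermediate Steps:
F(Z) = -⅓ + 1/(12*Z) (F(Z) = -⅓ + 1/(6*(Z + Z)) = -⅓ + 1/(6*((2*Z))) = -⅓ + (1/(2*Z))/6 = -⅓ + 1/(12*Z))
v(r) = (r + (1 - 4*r)²/(144*r²))/(2*r) (v(r) = (r + ((1 - 4*r)/(12*r))²)/(r + r) = (r + (1 - 4*r)²/(144*r²))/((2*r)) = (r + (1 - 4*r)²/(144*r²))*(1/(2*r)) = (r + (1 - 4*r)²/(144*r²))/(2*r))
v(W(6))² = (½ + (-1 + 4*(6/6))²/(288*(6/6)³))² = (½ + (-1 + 4*(6*(⅙)))²/(288*(6*(⅙))³))² = (½ + (1/288)*(-1 + 4*1)²/1³)² = (½ + (1/288)*1*(-1 + 4)²)² = (½ + (1/288)*1*3²)² = (½ + (1/288)*1*9)² = (½ + 1/32)² = (17/32)² = 289/1024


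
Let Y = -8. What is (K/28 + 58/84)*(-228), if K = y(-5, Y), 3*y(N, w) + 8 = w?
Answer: -114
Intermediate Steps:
y(N, w) = -8/3 + w/3
K = -16/3 (K = -8/3 + (1/3)*(-8) = -8/3 - 8/3 = -16/3 ≈ -5.3333)
(K/28 + 58/84)*(-228) = (-16/3/28 + 58/84)*(-228) = (-16/3*1/28 + 58*(1/84))*(-228) = (-4/21 + 29/42)*(-228) = (1/2)*(-228) = -114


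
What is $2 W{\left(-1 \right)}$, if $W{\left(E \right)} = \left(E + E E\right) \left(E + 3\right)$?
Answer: $0$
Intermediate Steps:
$W{\left(E \right)} = \left(3 + E\right) \left(E + E^{2}\right)$ ($W{\left(E \right)} = \left(E + E^{2}\right) \left(3 + E\right) = \left(3 + E\right) \left(E + E^{2}\right)$)
$2 W{\left(-1 \right)} = 2 \left(- (3 + \left(-1\right)^{2} + 4 \left(-1\right))\right) = 2 \left(- (3 + 1 - 4)\right) = 2 \left(\left(-1\right) 0\right) = 2 \cdot 0 = 0$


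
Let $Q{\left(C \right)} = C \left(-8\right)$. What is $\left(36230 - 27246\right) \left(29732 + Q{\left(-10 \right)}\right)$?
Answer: $267831008$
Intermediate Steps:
$Q{\left(C \right)} = - 8 C$
$\left(36230 - 27246\right) \left(29732 + Q{\left(-10 \right)}\right) = \left(36230 - 27246\right) \left(29732 - -80\right) = 8984 \left(29732 + 80\right) = 8984 \cdot 29812 = 267831008$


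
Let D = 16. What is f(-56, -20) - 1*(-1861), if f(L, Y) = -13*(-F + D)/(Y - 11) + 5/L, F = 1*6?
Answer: 3237821/1736 ≈ 1865.1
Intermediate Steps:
F = 6
f(L, Y) = -13/(-11/10 + Y/10) + 5/L (f(L, Y) = -13*(-1*6 + 16)/(Y - 11) + 5/L = -13*(-6 + 16)/(-11 + Y) + 5/L = -13*10/(-11 + Y) + 5/L = -13/(-11/10 + Y/10) + 5/L)
f(-56, -20) - 1*(-1861) = 5*(-11 - 20 - 26*(-56))/(-56*(-11 - 20)) - 1*(-1861) = 5*(-1/56)*(-11 - 20 + 1456)/(-31) + 1861 = 5*(-1/56)*(-1/31)*1425 + 1861 = 7125/1736 + 1861 = 3237821/1736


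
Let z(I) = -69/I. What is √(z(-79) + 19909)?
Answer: 4*√7766095/79 ≈ 141.10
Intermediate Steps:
√(z(-79) + 19909) = √(-69/(-79) + 19909) = √(-69*(-1/79) + 19909) = √(69/79 + 19909) = √(1572880/79) = 4*√7766095/79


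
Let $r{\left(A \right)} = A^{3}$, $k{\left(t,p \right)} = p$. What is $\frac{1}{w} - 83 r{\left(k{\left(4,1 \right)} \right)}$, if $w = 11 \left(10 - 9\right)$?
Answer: $- \frac{912}{11} \approx -82.909$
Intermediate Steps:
$w = 11$ ($w = 11 \cdot 1 = 11$)
$\frac{1}{w} - 83 r{\left(k{\left(4,1 \right)} \right)} = \frac{1}{11} - 83 \cdot 1^{3} = \frac{1}{11} - 83 = - \frac{912}{11}$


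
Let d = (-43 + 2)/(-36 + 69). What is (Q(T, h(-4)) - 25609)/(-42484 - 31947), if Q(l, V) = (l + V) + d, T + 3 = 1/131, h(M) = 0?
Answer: 15818002/45966459 ≈ 0.34412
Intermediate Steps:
T = -392/131 (T = -3 + 1/131 = -392/131 ≈ -2.9924)
d = -41/33 ≈ -1.2424
Q(l, V) = -41/33 + V + l (Q(l, V) = (l + V) - 41/33 = (V + l) - 41/33 = -41/33 + V + l)
(Q(T, h(-4)) - 25609)/(-42484 - 31947) = ((-41/33 + 0 - 392/131) - 25609)/(-42484 - 31947) = (-18307/4323 - 25609)/(-74431) = -110726014/4323*(-1/74431) = 15818002/45966459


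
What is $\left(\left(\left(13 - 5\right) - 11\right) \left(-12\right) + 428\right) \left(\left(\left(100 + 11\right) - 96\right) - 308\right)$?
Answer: $-135952$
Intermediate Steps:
$\left(\left(\left(13 - 5\right) - 11\right) \left(-12\right) + 428\right) \left(\left(\left(100 + 11\right) - 96\right) - 308\right) = \left(\left(8 - 11\right) \left(-12\right) + 428\right) \left(\left(111 - 96\right) - 308\right) = \left(\left(-3\right) \left(-12\right) + 428\right) \left(15 - 308\right) = \left(36 + 428\right) \left(-293\right) = 464 \left(-293\right) = -135952$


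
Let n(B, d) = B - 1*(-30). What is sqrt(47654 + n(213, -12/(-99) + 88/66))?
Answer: sqrt(47897) ≈ 218.85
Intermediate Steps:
n(B, d) = 30 + B (n(B, d) = B + 30 = 30 + B)
sqrt(47654 + n(213, -12/(-99) + 88/66)) = sqrt(47654 + (30 + 213)) = sqrt(47654 + 243) = sqrt(47897)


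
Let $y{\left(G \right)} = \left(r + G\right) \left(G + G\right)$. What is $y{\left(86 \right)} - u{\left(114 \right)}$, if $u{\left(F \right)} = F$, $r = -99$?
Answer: $-2350$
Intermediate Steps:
$y{\left(G \right)} = 2 G \left(-99 + G\right)$ ($y{\left(G \right)} = \left(-99 + G\right) \left(G + G\right) = \left(-99 + G\right) 2 G = 2 G \left(-99 + G\right)$)
$y{\left(86 \right)} - u{\left(114 \right)} = 2 \cdot 86 \left(-99 + 86\right) - 114 = 2 \cdot 86 \left(-13\right) - 114 = -2236 - 114 = -2350$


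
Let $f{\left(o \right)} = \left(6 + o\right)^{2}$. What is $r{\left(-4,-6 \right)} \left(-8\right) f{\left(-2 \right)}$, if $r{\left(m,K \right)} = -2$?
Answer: $256$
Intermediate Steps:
$r{\left(-4,-6 \right)} \left(-8\right) f{\left(-2 \right)} = \left(-2\right) \left(-8\right) \left(6 - 2\right)^{2} = 16 \cdot 4^{2} = 16 \cdot 16 = 256$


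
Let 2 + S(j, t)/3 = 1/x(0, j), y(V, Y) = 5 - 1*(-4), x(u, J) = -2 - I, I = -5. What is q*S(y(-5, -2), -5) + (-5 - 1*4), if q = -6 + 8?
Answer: -19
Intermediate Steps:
x(u, J) = 3 (x(u, J) = -2 - 1*(-5) = -2 + 5 = 3)
y(V, Y) = 9 (y(V, Y) = 5 + 4 = 9)
q = 2
S(j, t) = -5 (S(j, t) = -6 + 3/3 = -6 + 3*(⅓) = -6 + 1 = -5)
q*S(y(-5, -2), -5) + (-5 - 1*4) = 2*(-5) + (-5 - 1*4) = -10 + (-5 - 4) = -10 - 9 = -19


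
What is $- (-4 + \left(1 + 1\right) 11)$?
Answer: $-18$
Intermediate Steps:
$- (-4 + \left(1 + 1\right) 11) = - (-4 + 2 \cdot 11) = - (-4 + 22) = \left(-1\right) 18 = -18$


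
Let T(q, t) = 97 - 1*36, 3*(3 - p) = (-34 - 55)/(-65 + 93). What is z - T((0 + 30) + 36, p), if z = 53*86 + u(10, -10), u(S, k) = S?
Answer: 4507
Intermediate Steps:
p = 341/84 (p = 3 - (-34 - 55)/(3*(-65 + 93)) = 3 - (-89)/(3*28) = 3 - ⅓*(-89/28) = 3 + 89/84 = 341/84 ≈ 4.0595)
z = 4568 (z = 53*86 + 10 = 4558 + 10 = 4568)
T(q, t) = 61 (T(q, t) = 97 - 36 = 61)
z - T((0 + 30) + 36, p) = 4568 - 1*61 = 4568 - 61 = 4507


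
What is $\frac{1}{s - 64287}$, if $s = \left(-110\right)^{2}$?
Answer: $- \frac{1}{52187} \approx -1.9162 \cdot 10^{-5}$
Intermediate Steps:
$s = 12100$
$\frac{1}{s - 64287} = \frac{1}{12100 - 64287} = \frac{1}{-52187} = - \frac{1}{52187}$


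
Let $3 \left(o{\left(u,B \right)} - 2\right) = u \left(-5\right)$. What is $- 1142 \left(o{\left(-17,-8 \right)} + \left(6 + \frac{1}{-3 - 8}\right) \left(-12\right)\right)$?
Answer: $\frac{1529138}{33} \approx 46338.0$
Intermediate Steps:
$o{\left(u,B \right)} = 2 - \frac{5 u}{3}$ ($o{\left(u,B \right)} = 2 + \frac{u \left(-5\right)}{3} = 2 + \frac{\left(-5\right) u}{3} = 2 - \frac{5 u}{3}$)
$- 1142 \left(o{\left(-17,-8 \right)} + \left(6 + \frac{1}{-3 - 8}\right) \left(-12\right)\right) = - 1142 \left(\left(2 - - \frac{85}{3}\right) + \left(6 + \frac{1}{-3 - 8}\right) \left(-12\right)\right) = - 1142 \left(\left(2 + \frac{85}{3}\right) + \left(6 + \frac{1}{-11}\right) \left(-12\right)\right) = - 1142 \left(\frac{91}{3} + \left(6 - \frac{1}{11}\right) \left(-12\right)\right) = - 1142 \left(\frac{91}{3} + \frac{65}{11} \left(-12\right)\right) = - 1142 \left(\frac{91}{3} - \frac{780}{11}\right) = \left(-1142\right) \left(- \frac{1339}{33}\right) = \frac{1529138}{33}$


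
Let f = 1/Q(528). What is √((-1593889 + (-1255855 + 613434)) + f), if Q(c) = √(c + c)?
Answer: √(-38965465440 + 66*√66)/132 ≈ 1495.4*I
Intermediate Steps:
Q(c) = √2*√c (Q(c) = √(2*c) = √2*√c)
f = √66/264 (f = 1/(√2*√528) = 1/(√2*(4*√33)) = 1/(4*√66) = √66/264 ≈ 0.030773)
√((-1593889 + (-1255855 + 613434)) + f) = √((-1593889 + (-1255855 + 613434)) + √66/264) = √((-1593889 - 642421) + √66/264) = √(-2236310 + √66/264)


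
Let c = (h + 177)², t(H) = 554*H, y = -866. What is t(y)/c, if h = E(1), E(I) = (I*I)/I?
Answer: -119941/7921 ≈ -15.142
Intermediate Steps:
E(I) = I (E(I) = I²/I = I)
h = 1
c = 31684 (c = (1 + 177)² = 178² = 31684)
t(y)/c = (554*(-866))/31684 = -479764*1/31684 = -119941/7921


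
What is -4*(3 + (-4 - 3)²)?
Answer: -208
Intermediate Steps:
-4*(3 + (-4 - 3)²) = -4*(3 + (-7)²) = -4*(3 + 49) = -4*52 = -208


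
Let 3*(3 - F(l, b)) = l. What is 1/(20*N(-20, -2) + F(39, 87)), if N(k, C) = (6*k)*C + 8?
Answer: 1/4950 ≈ 0.00020202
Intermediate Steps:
N(k, C) = 8 + 6*C*k (N(k, C) = 6*C*k + 8 = 8 + 6*C*k)
F(l, b) = 3 - l/3
1/(20*N(-20, -2) + F(39, 87)) = 1/(20*(8 + 6*(-2)*(-20)) + (3 - ⅓*39)) = 1/(20*(8 + 240) + (3 - 13)) = 1/(20*248 - 10) = 1/(4960 - 10) = 1/4950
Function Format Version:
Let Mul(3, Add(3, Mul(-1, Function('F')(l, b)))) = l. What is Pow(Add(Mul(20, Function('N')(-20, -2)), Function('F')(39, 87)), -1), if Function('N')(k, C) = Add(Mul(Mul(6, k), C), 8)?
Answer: Rational(1, 4950) ≈ 0.00020202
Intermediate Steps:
Function('N')(k, C) = Add(8, Mul(6, C, k)) (Function('N')(k, C) = Add(Mul(6, C, k), 8) = Add(8, Mul(6, C, k)))
Function('F')(l, b) = Add(3, Mul(Rational(-1, 3), l))
Pow(Add(Mul(20, Function('N')(-20, -2)), Function('F')(39, 87)), -1) = Pow(Add(Mul(20, Add(8, Mul(6, -2, -20))), Add(3, Mul(Rational(-1, 3), 39))), -1) = Pow(Add(Mul(20, Add(8, 240)), Add(3, -13)), -1) = Pow(Add(Mul(20, 248), -10), -1) = Pow(Add(4960, -10), -1) = Pow(4950, -1) = Rational(1, 4950)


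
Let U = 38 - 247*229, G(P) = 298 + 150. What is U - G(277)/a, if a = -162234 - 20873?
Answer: -10350122727/183107 ≈ -56525.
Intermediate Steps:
G(P) = 448
U = -56525 (U = 38 - 56563 = -56525)
a = -183107
U - G(277)/a = -56525 - 448/(-183107) = -56525 - 448*(-1)/183107 = -56525 - 1*(-448/183107) = -56525 + 448/183107 = -10350122727/183107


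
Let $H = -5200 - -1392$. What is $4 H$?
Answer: $-15232$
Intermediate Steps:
$H = -3808$ ($H = -5200 + 1392 = -3808$)
$4 H = 4 \left(-3808\right) = -15232$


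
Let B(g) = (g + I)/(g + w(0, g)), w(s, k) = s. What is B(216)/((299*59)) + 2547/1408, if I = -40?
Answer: 1213184905/670640256 ≈ 1.8090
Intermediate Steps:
B(g) = (-40 + g)/g (B(g) = (g - 40)/(g + 0) = (-40 + g)/g)
B(216)/((299*59)) + 2547/1408 = ((-40 + 216)/216)/((299*59)) + 2547/1408 = ((1/216)*176)/17641 + 2547*(1/1408) = (22/27)*(1/17641) + 2547/1408 = 22/476307 + 2547/1408 = 1213184905/670640256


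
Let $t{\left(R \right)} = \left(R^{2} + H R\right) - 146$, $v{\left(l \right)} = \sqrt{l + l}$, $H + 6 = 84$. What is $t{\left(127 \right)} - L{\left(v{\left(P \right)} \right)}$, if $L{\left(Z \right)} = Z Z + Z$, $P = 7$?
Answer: $25875 - \sqrt{14} \approx 25871.0$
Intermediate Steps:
$H = 78$ ($H = -6 + 84 = 78$)
$v{\left(l \right)} = \sqrt{2} \sqrt{l}$ ($v{\left(l \right)} = \sqrt{2 l} = \sqrt{2} \sqrt{l}$)
$t{\left(R \right)} = -146 + R^{2} + 78 R$ ($t{\left(R \right)} = \left(R^{2} + 78 R\right) - 146 = -146 + R^{2} + 78 R$)
$L{\left(Z \right)} = Z + Z^{2}$ ($L{\left(Z \right)} = Z^{2} + Z = Z + Z^{2}$)
$t{\left(127 \right)} - L{\left(v{\left(P \right)} \right)} = \left(-146 + 127^{2} + 78 \cdot 127\right) - \sqrt{2} \sqrt{7} \left(1 + \sqrt{2} \sqrt{7}\right) = \left(-146 + 16129 + 9906\right) - \sqrt{14} \left(1 + \sqrt{14}\right) = 25889 - \sqrt{14} \left(1 + \sqrt{14}\right)$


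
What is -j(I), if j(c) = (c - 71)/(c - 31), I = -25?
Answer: -12/7 ≈ -1.7143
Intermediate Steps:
j(c) = (-71 + c)/(-31 + c)
-j(I) = -(-71 - 25)/(-31 - 25) = -(-96)/(-56) = -(-1)*(-96)/56 = -1*12/7 = -12/7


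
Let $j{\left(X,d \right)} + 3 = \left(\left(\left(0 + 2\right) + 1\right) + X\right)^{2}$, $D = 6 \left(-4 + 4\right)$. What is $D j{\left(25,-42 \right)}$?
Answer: $0$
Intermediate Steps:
$D = 0$ ($D = 6 \cdot 0 = 0$)
$j{\left(X,d \right)} = -3 + \left(3 + X\right)^{2}$ ($j{\left(X,d \right)} = -3 + \left(\left(\left(0 + 2\right) + 1\right) + X\right)^{2} = -3 + \left(\left(2 + 1\right) + X\right)^{2} = -3 + \left(3 + X\right)^{2}$)
$D j{\left(25,-42 \right)} = 0 \left(-3 + \left(3 + 25\right)^{2}\right) = 0 \left(-3 + 28^{2}\right) = 0 \left(-3 + 784\right) = 0 \cdot 781 = 0$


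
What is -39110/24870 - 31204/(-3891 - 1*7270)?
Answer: 33953677/27757407 ≈ 1.2232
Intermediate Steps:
-39110/24870 - 31204/(-3891 - 1*7270) = -39110*1/24870 - 31204/(-3891 - 7270) = -3911/2487 - 31204/(-11161) = -3911/2487 - 31204*(-1/11161) = -3911/2487 + 31204/11161 = 33953677/27757407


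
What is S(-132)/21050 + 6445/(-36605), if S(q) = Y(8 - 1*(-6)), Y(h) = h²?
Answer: -12849267/77053525 ≈ -0.16676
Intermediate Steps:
S(q) = 196 (S(q) = (8 - 1*(-6))² = (8 + 6)² = 14² = 196)
S(-132)/21050 + 6445/(-36605) = 196/21050 + 6445/(-36605) = 196*(1/21050) + 6445*(-1/36605) = 98/10525 - 1289/7321 = -12849267/77053525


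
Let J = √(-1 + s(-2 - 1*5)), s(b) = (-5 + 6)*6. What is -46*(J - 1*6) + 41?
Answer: 317 - 46*√5 ≈ 214.14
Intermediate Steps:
s(b) = 6 (s(b) = 1*6 = 6)
J = √5 (J = √(-1 + 6) = √5 ≈ 2.2361)
-46*(J - 1*6) + 41 = -46*(√5 - 1*6) + 41 = -46*(√5 - 6) + 41 = -46*(-6 + √5) + 41 = (276 - 46*√5) + 41 = 317 - 46*√5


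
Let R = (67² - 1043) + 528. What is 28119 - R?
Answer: 24145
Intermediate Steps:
R = 3974 (R = (4489 - 1043) + 528 = 3446 + 528 = 3974)
28119 - R = 28119 - 1*3974 = 28119 - 3974 = 24145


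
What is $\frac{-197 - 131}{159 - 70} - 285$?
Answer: $- \frac{25693}{89} \approx -288.69$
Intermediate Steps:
$\frac{-197 - 131}{159 - 70} - 285 = - \frac{328}{89} - 285 = - \frac{25693}{89}$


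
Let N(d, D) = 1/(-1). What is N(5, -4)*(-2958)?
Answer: 2958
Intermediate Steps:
N(d, D) = -1
N(5, -4)*(-2958) = -1*(-2958) = 2958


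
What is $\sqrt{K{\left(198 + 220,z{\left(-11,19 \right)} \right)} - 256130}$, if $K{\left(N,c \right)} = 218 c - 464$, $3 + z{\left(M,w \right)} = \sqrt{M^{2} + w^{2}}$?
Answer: $\sqrt{-257248 + 218 \sqrt{482}} \approx 502.46 i$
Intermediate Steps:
$z{\left(M,w \right)} = -3 + \sqrt{M^{2} + w^{2}}$
$K{\left(N,c \right)} = -464 + 218 c$
$\sqrt{K{\left(198 + 220,z{\left(-11,19 \right)} \right)} - 256130} = \sqrt{\left(-464 + 218 \left(-3 + \sqrt{\left(-11\right)^{2} + 19^{2}}\right)\right) - 256130} = \sqrt{\left(-464 + 218 \left(-3 + \sqrt{121 + 361}\right)\right) - 256130} = \sqrt{\left(-464 + 218 \left(-3 + \sqrt{482}\right)\right) - 256130} = \sqrt{\left(-464 - \left(654 - 218 \sqrt{482}\right)\right) - 256130} = \sqrt{\left(-1118 + 218 \sqrt{482}\right) - 256130} = \sqrt{-257248 + 218 \sqrt{482}}$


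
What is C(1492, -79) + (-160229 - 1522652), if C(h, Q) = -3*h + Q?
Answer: -1687436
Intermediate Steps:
C(h, Q) = Q - 3*h
C(1492, -79) + (-160229 - 1522652) = (-79 - 3*1492) + (-160229 - 1522652) = (-79 - 4476) - 1682881 = -4555 - 1682881 = -1687436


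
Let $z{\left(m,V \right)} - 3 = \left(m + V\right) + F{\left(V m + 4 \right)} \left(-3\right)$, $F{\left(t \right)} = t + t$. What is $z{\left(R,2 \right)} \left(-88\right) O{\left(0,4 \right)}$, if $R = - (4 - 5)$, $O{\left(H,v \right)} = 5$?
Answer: $13200$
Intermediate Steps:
$F{\left(t \right)} = 2 t$
$R = 1$ ($R = - (4 - 5) = \left(-1\right) \left(-1\right) = 1$)
$z{\left(m,V \right)} = -21 + V + m - 6 V m$ ($z{\left(m,V \right)} = 3 + \left(\left(m + V\right) + 2 \left(V m + 4\right) \left(-3\right)\right) = 3 + \left(\left(V + m\right) + 2 \left(4 + V m\right) \left(-3\right)\right) = 3 + \left(\left(V + m\right) + \left(8 + 2 V m\right) \left(-3\right)\right) = 3 - \left(24 - V - m + 6 V m\right) = -21 + V + m - 6 V m$)
$z{\left(R,2 \right)} \left(-88\right) O{\left(0,4 \right)} = \left(-21 + 2 + 1 - 12 \cdot 1\right) \left(-88\right) 5 = \left(-21 + 2 + 1 - 12\right) \left(-88\right) 5 = \left(-30\right) \left(-88\right) 5 = 2640 \cdot 5 = 13200$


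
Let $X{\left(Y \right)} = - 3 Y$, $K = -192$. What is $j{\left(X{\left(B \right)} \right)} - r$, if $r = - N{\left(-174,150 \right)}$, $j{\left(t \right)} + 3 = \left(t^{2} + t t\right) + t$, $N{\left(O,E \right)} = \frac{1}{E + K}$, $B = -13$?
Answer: $\frac{129275}{42} \approx 3078.0$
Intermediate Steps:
$N{\left(O,E \right)} = \frac{1}{-192 + E}$ ($N{\left(O,E \right)} = \frac{1}{E - 192} = \frac{1}{-192 + E}$)
$j{\left(t \right)} = -3 + t + 2 t^{2}$ ($j{\left(t \right)} = -3 + \left(\left(t^{2} + t t\right) + t\right) = -3 + \left(\left(t^{2} + t^{2}\right) + t\right) = -3 + \left(2 t^{2} + t\right) = -3 + \left(t + 2 t^{2}\right) = -3 + t + 2 t^{2}$)
$r = \frac{1}{42}$ ($r = - \frac{1}{-192 + 150} = - \frac{1}{-42} = \left(-1\right) \left(- \frac{1}{42}\right) = \frac{1}{42} \approx 0.02381$)
$j{\left(X{\left(B \right)} \right)} - r = \left(-3 - -39 + 2 \left(\left(-3\right) \left(-13\right)\right)^{2}\right) - \frac{1}{42} = \left(-3 + 39 + 2 \cdot 39^{2}\right) - \frac{1}{42} = \left(-3 + 39 + 2 \cdot 1521\right) - \frac{1}{42} = \left(-3 + 39 + 3042\right) - \frac{1}{42} = 3078 - \frac{1}{42} = \frac{129275}{42}$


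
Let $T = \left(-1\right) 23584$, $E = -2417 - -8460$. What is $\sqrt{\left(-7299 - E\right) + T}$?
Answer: $i \sqrt{36926} \approx 192.16 i$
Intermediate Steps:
$E = 6043$ ($E = -2417 + 8460 = 6043$)
$T = -23584$
$\sqrt{\left(-7299 - E\right) + T} = \sqrt{\left(-7299 - 6043\right) - 23584} = \sqrt{-13342 - 23584} = \sqrt{-36926} = i \sqrt{36926}$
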